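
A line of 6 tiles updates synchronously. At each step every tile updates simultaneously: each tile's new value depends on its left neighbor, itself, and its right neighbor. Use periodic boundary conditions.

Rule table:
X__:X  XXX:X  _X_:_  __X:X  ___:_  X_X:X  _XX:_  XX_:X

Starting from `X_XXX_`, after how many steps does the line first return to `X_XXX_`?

_X_XXX
X_X_XX
XX_X_X
XXX_X_
_XXX_X
X_XXX_

6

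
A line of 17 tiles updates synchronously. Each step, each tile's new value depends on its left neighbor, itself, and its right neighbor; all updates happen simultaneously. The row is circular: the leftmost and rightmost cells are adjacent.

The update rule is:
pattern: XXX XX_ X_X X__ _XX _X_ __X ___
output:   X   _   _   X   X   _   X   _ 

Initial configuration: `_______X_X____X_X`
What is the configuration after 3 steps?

X_____X___X__X___
_X___X_X_X_XX_X_X
__X_X______X_____

__X_X______X_____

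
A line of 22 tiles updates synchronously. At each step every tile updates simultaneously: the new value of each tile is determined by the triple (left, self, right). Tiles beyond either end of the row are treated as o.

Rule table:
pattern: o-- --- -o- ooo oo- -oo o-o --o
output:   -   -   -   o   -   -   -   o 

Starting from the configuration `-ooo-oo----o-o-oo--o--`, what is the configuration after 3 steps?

--------o-------o--o--

step 1: --o-------o-------o--o
step 2: -o-------o-------o--o-
step 3: --------o-------o--o--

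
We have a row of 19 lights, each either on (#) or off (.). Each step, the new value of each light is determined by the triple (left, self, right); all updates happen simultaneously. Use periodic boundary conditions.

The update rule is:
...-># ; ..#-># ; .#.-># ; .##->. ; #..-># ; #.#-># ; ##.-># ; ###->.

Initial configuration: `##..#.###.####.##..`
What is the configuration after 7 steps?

###..##...##.###.##

.#####..##...##.###
#....###.####.##..#
#####..##...##.###.
....###.####.##..##
####..##...##.###.#
...###.####.##..##.
###..##...##.###.##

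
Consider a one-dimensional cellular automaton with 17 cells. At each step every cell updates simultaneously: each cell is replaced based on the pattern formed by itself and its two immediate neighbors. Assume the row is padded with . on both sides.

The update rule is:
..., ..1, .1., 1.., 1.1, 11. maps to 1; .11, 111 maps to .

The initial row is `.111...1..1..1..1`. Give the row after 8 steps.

................1

1..11111111111111
111.............1
..111111111111111
11..............1
.1111111111111111
1...............1
11111111111111111
................1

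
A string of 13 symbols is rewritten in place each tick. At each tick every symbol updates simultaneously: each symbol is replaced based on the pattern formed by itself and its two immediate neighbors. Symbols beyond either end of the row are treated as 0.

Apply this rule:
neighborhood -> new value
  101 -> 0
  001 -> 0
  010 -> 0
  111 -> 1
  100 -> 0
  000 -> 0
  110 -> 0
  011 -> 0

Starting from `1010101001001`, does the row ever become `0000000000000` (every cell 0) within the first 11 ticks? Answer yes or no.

tick 1: 0000000000000
all cells are 0 at tick 1

yes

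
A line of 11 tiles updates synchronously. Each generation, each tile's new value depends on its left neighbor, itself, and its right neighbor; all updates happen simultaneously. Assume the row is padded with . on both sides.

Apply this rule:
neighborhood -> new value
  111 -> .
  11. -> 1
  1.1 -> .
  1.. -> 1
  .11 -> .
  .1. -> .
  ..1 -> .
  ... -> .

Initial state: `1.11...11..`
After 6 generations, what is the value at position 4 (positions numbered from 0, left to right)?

.

...11...11.
....11...11
.....11...1
......11...
.......11..
........11.
position 4 holds .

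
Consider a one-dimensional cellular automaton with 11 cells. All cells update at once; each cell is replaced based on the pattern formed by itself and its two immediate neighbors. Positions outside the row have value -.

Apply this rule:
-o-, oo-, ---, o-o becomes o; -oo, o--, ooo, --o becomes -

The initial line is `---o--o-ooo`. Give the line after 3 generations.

---o-o-o--o

oo-o--oo--o
-ooo---o--o
---o-o-o--o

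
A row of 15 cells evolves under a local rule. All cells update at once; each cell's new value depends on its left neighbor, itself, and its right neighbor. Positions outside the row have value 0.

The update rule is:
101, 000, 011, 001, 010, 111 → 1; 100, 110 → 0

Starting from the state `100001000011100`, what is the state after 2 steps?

step 1: 101111011111001
step 2: 111110111110011

111110111110011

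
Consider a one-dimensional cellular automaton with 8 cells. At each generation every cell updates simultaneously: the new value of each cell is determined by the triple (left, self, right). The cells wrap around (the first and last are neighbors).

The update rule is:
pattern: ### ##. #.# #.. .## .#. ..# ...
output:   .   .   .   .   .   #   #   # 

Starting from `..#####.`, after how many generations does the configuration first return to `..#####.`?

16

generation 1: ##......
generation 2: ...#####
generation 3: .##.....
generation 4: #...####
generation 5: ..##....
generation 6: ##...###
generation 7: ...##...
generation 8: ###...##
generation 9: ....##..
generation 10: ####...#
generation 11: .....##.
generation 12: #####...
generation 13: ......##
generation 14: .#####..
generation 15: #......#
generation 16: ..#####.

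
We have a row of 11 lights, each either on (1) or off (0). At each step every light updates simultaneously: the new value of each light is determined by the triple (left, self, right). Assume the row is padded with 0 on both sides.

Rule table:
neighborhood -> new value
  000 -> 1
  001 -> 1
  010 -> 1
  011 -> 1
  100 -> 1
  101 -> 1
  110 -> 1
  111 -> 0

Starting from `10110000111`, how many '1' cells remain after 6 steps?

4

11111111101
10000000111
11111111101  (repeats step 1; period 2)
step 6: 10000000111
count of 1: 4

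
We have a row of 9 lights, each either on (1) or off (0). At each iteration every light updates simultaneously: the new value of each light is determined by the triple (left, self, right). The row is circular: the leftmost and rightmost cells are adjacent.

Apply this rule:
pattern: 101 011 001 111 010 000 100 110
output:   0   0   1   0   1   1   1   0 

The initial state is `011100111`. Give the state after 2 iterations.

111100111

000011000
111100111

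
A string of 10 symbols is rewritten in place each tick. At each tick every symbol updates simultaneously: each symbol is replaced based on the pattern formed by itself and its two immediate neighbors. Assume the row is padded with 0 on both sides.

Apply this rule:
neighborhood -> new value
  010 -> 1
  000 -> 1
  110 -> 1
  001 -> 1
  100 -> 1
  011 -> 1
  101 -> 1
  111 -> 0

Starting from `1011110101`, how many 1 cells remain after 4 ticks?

6

1110011111
1011110001
1110011111  (repeats tick 1; period 2)
tick 4: 1011110001
count of 1: 6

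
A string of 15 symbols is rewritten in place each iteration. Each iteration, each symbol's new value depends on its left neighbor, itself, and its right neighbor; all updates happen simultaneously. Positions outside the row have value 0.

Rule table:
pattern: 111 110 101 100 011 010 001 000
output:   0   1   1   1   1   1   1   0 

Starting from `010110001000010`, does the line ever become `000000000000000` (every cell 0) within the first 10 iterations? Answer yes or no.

no

111111011100111
100001110111101
110011011100111
111111110111101
100000011100111
110000110111101
111001111100111
101111000111101
111001101100111
101111111111101
iteration 10 is 101111111111101, still not uniform 0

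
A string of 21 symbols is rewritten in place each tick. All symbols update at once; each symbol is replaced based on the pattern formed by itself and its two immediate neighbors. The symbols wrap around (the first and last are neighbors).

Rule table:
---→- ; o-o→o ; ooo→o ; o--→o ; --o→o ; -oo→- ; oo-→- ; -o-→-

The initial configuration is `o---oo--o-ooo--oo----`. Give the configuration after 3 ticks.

-o-o--oo-o-o-oo--o--o

tick 1: -o-o--oo-o-o-oo--o--o
tick 2: o-o-oo--o-o-o--oo-oo-
tick 3: -o-o--oo-o-o-oo--o--o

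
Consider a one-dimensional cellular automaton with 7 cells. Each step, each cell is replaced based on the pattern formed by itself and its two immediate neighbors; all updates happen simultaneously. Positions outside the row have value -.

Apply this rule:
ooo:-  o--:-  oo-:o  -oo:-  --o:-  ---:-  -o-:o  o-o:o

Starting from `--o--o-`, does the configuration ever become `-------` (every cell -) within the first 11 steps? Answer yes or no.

--o--o-  (fixed point — unchanged through step 11)
step 11 is --o--o-, still not uniform -

no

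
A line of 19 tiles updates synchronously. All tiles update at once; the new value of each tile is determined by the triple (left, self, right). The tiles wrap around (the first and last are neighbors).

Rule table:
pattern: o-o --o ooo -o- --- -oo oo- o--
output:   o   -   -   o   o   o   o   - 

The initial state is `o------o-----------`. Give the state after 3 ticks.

o-oooo-o-ooooooooo-
ooo--ooooo-------oo
--o--o---o-ooooo-o-

--o--o---o-ooooo-o-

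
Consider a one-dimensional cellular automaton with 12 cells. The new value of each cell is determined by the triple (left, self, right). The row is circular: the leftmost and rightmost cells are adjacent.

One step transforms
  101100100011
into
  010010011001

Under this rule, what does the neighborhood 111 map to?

At position 11 the neighborhood is 111; the next row has 1 there.

1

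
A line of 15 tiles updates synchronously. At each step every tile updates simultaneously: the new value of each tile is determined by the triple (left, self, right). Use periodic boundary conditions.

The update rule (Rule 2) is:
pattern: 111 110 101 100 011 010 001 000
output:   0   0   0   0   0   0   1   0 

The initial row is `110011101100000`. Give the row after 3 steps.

010000000000100

000100000000001
001000000000010
010000000000100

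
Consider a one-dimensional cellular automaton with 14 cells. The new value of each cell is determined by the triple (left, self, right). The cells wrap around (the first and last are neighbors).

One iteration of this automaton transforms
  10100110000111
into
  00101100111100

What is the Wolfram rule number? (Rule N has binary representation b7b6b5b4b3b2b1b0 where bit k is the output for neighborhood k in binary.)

15

position 12: 111 → 0  (bit 7 = 0)
position 0: 110 → 0  (bit 6 = 0)
position 1: 101 → 0  (bit 5 = 0)
position 3: 100 → 0  (bit 4 = 0)
position 5: 011 → 1  (bit 3 = 1)
position 2: 010 → 1  (bit 2 = 1)
position 4: 001 → 1  (bit 1 = 1)
position 8: 000 → 1  (bit 0 = 1)
bits b7..b0 = 00001111 = 15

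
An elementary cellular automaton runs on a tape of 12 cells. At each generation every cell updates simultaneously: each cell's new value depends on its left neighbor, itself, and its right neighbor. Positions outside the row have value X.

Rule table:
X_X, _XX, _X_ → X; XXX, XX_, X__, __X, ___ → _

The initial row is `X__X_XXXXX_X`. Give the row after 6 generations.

___X______X_

___XXX____XX
___X______X_
___X______XX
___X______X_  (repeats generation 2; period 2)
generation 6: ___X______X_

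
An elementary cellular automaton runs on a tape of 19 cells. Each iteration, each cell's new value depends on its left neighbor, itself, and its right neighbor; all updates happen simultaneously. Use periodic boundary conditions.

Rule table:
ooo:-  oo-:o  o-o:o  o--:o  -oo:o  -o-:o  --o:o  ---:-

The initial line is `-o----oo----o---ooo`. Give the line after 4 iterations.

--oooo--oooo-oo--oo

iteration 1: ooo--oooo--ooo-oo-o
iteration 2: --oooo--oooo-oooooo
iteration 3: ooo--oooo--ooo----o
iteration 4: --oooo--oooo-oo--oo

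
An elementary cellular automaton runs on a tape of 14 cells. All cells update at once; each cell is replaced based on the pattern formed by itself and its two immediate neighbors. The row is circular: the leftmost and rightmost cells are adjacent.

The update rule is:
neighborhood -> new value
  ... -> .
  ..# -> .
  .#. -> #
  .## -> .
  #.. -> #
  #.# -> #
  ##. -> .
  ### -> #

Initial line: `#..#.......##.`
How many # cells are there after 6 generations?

##.##........#
#.#..#........
####.##.......
.##.#..#......
...###.##.....
....#.#..#....
count of #: 3

3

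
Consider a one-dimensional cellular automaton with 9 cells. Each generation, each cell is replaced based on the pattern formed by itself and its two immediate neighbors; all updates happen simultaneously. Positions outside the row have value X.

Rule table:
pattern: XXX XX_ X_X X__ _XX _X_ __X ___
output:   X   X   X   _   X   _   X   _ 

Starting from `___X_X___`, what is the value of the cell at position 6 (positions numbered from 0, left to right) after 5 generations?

X

generation 1: __X_X___X
generation 2: _X_X___XX
generation 3: X_X___XXX
generation 4: XX___XXXX
generation 5: XX__XXXXX
position 6 holds X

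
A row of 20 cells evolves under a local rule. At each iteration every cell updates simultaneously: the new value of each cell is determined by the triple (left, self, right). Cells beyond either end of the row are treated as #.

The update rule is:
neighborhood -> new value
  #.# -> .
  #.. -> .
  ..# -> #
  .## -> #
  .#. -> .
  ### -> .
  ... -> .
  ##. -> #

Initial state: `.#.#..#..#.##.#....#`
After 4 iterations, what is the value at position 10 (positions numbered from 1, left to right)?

#

iteration 1: .....#..#..##.....##
iteration 2: ....#..#..###....##.
iteration 3: ...#..#..##.#...###.
iteration 4: ..#..#..###....##.#.
position 10 holds #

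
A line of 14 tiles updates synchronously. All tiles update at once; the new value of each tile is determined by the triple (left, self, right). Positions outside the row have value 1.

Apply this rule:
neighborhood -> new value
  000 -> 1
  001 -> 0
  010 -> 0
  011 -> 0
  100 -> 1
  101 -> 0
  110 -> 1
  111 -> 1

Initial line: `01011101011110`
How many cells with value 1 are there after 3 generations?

9

generation 1: 00001100001110
generation 2: 11100111100110
generation 3: 11110011110010
count of 1: 9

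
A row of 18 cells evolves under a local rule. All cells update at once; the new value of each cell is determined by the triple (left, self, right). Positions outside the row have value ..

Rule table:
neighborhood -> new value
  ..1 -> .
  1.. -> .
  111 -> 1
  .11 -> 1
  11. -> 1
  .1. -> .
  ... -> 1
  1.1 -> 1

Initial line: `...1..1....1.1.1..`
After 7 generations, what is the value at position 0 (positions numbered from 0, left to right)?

1

11......11..1.1..1
11.1111.11...1....
1111111111.1...111
11111111111..1.111
11111111111...1111
11111111111.1.1111
111111111111.11111
position 0 holds 1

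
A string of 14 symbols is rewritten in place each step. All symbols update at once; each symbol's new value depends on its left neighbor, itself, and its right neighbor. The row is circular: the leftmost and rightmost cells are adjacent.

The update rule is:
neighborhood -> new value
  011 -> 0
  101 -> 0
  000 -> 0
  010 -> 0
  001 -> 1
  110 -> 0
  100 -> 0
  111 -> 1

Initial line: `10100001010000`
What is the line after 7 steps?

10000001000000

00000010000001
00000100000010
00001000000100
00010000001000
00100000010000
01000000100000
10000001000000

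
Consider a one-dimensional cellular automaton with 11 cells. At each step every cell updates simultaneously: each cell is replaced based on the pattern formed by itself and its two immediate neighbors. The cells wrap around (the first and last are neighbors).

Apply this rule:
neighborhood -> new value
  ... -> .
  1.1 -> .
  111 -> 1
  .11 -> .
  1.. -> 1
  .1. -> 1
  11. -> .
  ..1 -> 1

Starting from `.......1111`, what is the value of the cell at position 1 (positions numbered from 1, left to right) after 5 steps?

1

1.....1.11.
11...11....
..1.1..1..1
111.1111111
11...111111
position 1 holds 1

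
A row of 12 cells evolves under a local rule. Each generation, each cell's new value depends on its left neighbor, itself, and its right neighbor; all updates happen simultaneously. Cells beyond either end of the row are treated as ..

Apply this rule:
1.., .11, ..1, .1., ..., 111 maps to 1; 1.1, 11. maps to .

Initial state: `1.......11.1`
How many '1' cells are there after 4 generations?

111111111..1
11111111.111
1111111..11.
111111.111.1
count of 1: 10

10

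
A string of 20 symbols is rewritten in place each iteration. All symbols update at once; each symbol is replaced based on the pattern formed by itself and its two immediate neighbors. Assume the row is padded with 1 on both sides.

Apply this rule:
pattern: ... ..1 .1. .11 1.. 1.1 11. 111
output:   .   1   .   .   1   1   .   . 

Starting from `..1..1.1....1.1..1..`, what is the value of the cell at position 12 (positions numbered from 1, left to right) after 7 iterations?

1

11.11.1.1..1.1.11.11
..1..1.1.11.1.1..1..
11.11.1.1..1.1.11.11  (repeats iteration 1; period 2)
iteration 7: 11.11.1.1..1.1.11.11
position 12 holds 1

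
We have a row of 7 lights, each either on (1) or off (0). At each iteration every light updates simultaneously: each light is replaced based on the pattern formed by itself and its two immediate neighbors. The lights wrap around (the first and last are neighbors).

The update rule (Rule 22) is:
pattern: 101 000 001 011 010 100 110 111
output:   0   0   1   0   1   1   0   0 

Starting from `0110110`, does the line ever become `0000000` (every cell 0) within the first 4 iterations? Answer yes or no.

1000001
0100010
1110111
0000000
all cells are 0 at iteration 4

yes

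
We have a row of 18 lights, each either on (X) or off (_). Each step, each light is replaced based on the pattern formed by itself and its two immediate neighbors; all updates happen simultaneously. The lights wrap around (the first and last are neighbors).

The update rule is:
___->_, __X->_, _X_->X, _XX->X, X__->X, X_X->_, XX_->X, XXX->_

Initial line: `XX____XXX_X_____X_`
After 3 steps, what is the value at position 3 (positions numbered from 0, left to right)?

XXX___X_X_XX____X_
X_XX__X_X_XXX___X_
X_XXX_X_X_X_XX__X_
position 3 holds X

X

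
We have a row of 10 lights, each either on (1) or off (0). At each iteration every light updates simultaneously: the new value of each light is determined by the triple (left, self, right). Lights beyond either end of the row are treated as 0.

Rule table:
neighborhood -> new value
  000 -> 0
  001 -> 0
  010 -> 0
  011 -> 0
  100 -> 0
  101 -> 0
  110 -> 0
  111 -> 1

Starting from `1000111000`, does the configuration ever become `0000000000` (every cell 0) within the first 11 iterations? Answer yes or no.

iteration 1: 0000010000
iteration 2: 0000000000
all cells are 0 at iteration 2

yes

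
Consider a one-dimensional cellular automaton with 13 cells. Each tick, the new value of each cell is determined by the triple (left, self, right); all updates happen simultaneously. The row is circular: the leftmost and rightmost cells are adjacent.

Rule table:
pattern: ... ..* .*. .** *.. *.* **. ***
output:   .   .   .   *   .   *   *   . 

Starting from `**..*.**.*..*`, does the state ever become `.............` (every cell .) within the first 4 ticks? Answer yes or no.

yes

tick 1: .*...****...*
tick 2: *....*..*....
tick 3: .............
all cells are . at tick 3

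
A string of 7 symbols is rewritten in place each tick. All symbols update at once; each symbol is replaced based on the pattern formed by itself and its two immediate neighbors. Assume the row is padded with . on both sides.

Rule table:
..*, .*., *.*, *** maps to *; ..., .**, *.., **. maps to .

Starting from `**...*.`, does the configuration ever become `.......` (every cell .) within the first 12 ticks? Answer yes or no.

....**.
...*...
..**...
.*.....
**.....
.......
all cells are . at tick 6

yes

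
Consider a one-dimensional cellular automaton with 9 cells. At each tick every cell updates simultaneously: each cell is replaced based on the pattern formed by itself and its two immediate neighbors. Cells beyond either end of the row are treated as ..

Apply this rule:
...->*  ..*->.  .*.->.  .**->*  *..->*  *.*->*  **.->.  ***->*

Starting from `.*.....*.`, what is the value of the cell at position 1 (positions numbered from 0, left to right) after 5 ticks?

*

..****..*
*.***.*..
.***.*.**
.**.*.**.
.*.*.**.*
position 1 holds *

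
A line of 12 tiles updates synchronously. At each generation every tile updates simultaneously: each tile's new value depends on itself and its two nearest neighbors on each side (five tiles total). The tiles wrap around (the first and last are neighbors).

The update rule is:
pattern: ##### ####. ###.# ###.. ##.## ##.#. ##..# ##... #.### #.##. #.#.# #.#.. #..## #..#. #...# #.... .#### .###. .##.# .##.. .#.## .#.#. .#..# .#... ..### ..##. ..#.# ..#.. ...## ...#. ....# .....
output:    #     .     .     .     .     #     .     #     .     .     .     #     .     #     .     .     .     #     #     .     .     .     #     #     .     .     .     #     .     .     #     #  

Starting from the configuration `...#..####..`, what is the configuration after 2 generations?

.#...#.##...

##.##.....#.
.#...#.##...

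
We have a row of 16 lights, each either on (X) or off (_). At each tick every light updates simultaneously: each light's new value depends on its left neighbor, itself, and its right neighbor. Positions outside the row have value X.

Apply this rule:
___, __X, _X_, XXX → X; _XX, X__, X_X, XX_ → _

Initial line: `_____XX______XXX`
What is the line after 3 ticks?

_X___X____X__XX_

_XXXX___XXXXX_XX
__XX__XX_XXX___X
_X___X____X__XX_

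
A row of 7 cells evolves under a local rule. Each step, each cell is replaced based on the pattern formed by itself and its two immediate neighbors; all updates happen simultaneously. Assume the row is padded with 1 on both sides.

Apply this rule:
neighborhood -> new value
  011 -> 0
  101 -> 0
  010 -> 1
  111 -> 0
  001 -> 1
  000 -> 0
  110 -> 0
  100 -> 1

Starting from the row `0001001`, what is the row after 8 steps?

0100010

step 1: 1011110
step 2: 0000000
step 3: 1000001
step 4: 0100010
step 5: 0110110
step 6: 0000000  (repeats step 2; period 4)
step 8: 0100010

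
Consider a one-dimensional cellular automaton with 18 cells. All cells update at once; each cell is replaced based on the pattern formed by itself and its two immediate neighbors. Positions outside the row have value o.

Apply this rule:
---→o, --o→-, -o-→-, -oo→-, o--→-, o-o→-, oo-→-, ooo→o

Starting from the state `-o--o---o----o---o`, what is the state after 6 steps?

step 1: ------o---oo---o--
step 2: -oooo---o----o----
step 3: --oo--o---oo---oo-
step 4: --------o----o----
step 5: -oooooo---oo---oo-
step 6: --oooo--o----o----

--oooo--o----o----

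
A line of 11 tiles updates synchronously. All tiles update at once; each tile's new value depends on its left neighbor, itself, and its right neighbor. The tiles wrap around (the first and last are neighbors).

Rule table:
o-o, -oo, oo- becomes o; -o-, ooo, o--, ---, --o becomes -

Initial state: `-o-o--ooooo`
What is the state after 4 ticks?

o----------

o-o---o---o
oo--------o
-o--------o
o----------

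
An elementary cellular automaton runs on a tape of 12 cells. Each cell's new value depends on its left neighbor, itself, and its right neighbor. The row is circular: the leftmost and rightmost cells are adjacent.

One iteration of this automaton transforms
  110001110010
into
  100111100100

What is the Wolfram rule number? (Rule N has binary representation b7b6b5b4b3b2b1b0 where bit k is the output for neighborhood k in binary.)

139

position 6: 111 → 1  (bit 7 = 1)
position 1: 110 → 0  (bit 6 = 0)
position 11: 101 → 0  (bit 5 = 0)
position 2: 100 → 0  (bit 4 = 0)
position 0: 011 → 1  (bit 3 = 1)
position 10: 010 → 0  (bit 2 = 0)
position 4: 001 → 1  (bit 1 = 1)
position 3: 000 → 1  (bit 0 = 1)
bits b7..b0 = 10001011 = 139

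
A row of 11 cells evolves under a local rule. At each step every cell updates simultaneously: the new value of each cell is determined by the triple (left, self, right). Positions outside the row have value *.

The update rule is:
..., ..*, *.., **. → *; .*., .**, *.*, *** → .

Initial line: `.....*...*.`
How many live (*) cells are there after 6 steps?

*****.***..
....*...***
****.***...
...*...****
***.***....
..*...*****
count of *: 6

6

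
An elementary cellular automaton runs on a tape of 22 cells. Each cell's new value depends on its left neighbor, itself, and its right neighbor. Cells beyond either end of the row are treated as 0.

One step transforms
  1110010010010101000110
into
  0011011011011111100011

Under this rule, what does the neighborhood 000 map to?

0

At position 17 the neighborhood is 000; the next row has 0 there.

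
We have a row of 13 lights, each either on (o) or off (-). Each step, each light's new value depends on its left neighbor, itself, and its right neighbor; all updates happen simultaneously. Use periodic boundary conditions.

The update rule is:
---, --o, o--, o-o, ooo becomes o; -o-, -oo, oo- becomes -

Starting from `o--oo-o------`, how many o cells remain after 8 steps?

-oo--o-oooooo
o--oo-o-oooo-
-oo--o-o-oo-o
o--oo-o-o--o-
-oo--o-o-oo-o  (repeats step 3; period 2)
step 8: o--oo-o-o--o-
count of o: 6

6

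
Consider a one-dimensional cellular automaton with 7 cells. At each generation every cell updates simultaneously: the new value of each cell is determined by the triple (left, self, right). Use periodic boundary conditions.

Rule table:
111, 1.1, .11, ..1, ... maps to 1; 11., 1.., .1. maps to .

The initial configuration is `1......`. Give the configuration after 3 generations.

11111..

generation 1: ..11111
generation 2: .11111.
generation 3: 11111..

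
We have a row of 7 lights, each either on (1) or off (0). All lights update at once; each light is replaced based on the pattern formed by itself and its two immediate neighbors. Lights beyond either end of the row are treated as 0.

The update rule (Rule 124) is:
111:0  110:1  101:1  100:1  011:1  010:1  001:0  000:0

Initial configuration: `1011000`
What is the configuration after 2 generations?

1000110

1111100
1000110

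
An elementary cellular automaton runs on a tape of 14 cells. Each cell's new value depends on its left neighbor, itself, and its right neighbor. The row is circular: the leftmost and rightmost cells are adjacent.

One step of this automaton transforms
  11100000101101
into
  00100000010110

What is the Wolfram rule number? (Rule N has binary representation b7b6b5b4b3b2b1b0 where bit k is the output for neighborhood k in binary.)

position 0: 111 → 0  (bit 7 = 0)
position 2: 110 → 1  (bit 6 = 1)
position 9: 101 → 1  (bit 5 = 1)
position 3: 100 → 0  (bit 4 = 0)
position 10: 011 → 0  (bit 3 = 0)
position 8: 010 → 0  (bit 2 = 0)
position 7: 001 → 0  (bit 1 = 0)
position 4: 000 → 0  (bit 0 = 0)
bits b7..b0 = 01100000 = 96

96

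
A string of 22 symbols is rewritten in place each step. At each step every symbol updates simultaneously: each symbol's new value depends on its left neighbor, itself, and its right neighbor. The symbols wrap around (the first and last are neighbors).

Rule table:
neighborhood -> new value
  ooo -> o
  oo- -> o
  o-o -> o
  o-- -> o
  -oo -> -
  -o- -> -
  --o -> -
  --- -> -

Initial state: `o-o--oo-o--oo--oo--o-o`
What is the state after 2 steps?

step 1: oo-o--oo-o--oo--oo--o-
step 2: -oo-o--oo-o--oo--oo--o

-oo-o--oo-o--oo--oo--o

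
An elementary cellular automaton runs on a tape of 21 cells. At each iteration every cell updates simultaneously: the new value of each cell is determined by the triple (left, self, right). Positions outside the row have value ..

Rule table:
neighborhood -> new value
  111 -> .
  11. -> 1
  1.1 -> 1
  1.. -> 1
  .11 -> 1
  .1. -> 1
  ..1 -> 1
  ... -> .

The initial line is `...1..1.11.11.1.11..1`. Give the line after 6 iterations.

..1111111111111111111
.11.................1
1111...............11
1..11.............111
111111...........11.1
1....11.........11111

1....11.........11111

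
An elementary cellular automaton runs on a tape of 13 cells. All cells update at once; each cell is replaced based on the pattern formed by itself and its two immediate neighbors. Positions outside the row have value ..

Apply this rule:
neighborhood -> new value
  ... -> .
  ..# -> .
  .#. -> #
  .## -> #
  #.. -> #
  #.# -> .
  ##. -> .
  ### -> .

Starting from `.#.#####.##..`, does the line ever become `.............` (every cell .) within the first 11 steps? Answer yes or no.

.#.#.....#.#.
.#.##....#.##
.#.#.#...#.#.
.#.#.##..#.##
.#.#.#.#.#.#.
.#.#.#.#.#.##
.#.#.#.#.#.#.  (repeats step 5; period 2)
step 11: .#.#.#.#.#.#.
step 11 is .#.#.#.#.#.#., still not uniform .

no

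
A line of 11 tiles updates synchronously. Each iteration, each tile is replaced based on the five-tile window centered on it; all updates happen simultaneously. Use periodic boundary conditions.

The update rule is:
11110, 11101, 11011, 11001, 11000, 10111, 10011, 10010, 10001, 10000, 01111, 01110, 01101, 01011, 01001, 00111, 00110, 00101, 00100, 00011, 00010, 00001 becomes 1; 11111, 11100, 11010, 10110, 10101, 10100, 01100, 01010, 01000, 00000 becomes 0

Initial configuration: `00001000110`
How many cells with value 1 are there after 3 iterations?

10111011101
11111111110
11000000111
count of 1: 5

5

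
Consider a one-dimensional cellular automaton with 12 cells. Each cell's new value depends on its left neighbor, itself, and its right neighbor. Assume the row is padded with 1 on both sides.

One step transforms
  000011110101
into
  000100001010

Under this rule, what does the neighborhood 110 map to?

At position 7 the neighborhood is 110; the next row has 0 there.

0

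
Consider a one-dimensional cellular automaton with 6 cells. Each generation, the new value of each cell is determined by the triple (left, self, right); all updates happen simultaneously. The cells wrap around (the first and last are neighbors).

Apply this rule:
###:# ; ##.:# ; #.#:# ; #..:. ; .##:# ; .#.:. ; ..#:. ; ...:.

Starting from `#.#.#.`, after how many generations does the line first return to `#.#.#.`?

generation 1: .#.#.#
generation 2: #.#.#.

2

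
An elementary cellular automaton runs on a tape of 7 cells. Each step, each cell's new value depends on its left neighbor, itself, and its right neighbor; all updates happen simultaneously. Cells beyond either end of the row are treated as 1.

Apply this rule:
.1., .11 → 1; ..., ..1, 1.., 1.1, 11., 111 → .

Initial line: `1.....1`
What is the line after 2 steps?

step 1: ......1
step 2: ......1

......1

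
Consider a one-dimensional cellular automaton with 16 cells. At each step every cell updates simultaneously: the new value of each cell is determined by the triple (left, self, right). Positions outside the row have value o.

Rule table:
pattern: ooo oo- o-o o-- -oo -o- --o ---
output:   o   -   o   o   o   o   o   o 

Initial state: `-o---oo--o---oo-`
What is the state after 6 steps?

o-ooooooo-oooooo

oooooo-ooooooo-o
ooooo-ooooooo-oo
oooo-ooooooo-ooo
ooo-ooooooo-oooo
oo-ooooooo-ooooo
o-ooooooo-oooooo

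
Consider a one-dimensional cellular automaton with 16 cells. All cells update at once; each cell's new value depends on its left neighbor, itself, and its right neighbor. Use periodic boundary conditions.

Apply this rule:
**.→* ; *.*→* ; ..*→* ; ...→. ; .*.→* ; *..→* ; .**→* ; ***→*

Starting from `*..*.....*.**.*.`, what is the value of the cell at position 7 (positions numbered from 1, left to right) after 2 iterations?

*****...********
******.*********
position 7 holds .

.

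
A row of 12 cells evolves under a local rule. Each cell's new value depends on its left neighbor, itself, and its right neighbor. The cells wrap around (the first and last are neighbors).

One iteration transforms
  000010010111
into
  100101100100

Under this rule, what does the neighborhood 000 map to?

At position 1 the neighborhood is 000; the next row has 0 there.

0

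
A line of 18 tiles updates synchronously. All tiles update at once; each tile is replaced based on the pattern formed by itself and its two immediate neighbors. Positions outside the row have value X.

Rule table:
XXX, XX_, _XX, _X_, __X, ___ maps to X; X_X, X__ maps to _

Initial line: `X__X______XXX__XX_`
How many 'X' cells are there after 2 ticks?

tick 1: X_XX_XXXXXXXX_XXX_
tick 2: X_XX_XXXXXXXX_XXX_
count of X: 14

14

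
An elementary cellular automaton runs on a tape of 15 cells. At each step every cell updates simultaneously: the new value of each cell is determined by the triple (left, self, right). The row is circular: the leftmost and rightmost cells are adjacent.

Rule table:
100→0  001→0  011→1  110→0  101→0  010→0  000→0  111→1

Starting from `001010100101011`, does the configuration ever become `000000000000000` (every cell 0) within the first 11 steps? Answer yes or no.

000000000000010
000000000000000
all cells are 0 at step 2

yes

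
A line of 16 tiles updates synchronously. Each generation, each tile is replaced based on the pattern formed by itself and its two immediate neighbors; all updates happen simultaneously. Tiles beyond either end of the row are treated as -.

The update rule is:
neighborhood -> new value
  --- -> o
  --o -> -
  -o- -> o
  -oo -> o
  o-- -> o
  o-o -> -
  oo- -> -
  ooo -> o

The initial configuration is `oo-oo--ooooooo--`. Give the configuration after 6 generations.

generation 1: o--o-o-oooooo-oo
generation 2: oo-o-o-ooooo--o-
generation 3: o--o-o-oooo-o-oo
generation 4: oo-o-o-ooo--o-o-
generation 5: o--o-o-oo-o-o-oo
generation 6: oo-o-o-o--o-o-o-

oo-o-o-o--o-o-o-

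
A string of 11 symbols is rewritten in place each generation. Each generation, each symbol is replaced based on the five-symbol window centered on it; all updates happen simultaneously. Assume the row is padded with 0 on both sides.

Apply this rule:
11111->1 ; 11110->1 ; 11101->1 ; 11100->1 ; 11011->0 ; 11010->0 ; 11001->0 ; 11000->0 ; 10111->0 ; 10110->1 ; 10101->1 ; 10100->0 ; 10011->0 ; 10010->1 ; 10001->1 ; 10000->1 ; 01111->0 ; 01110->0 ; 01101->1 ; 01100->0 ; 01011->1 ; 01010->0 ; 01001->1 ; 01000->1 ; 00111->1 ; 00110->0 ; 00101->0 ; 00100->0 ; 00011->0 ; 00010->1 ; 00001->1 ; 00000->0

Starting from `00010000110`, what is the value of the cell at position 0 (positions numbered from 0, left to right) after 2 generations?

0

01101110000
00100010100
position 0 holds 0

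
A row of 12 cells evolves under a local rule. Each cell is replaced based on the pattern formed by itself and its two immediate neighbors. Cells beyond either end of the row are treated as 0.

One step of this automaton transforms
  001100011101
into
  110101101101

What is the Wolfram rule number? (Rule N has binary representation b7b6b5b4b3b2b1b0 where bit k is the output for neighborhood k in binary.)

199

position 8: 111 → 1  (bit 7 = 1)
position 3: 110 → 1  (bit 6 = 1)
position 10: 101 → 0  (bit 5 = 0)
position 4: 100 → 0  (bit 4 = 0)
position 2: 011 → 0  (bit 3 = 0)
position 11: 010 → 1  (bit 2 = 1)
position 1: 001 → 1  (bit 1 = 1)
position 0: 000 → 1  (bit 0 = 1)
bits b7..b0 = 11000111 = 199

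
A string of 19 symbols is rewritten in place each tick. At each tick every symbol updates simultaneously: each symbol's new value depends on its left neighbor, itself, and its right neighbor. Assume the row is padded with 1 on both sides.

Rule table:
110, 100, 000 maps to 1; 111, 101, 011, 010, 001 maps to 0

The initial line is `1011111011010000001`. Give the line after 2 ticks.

1111100100100000110

1000001001001111100
1111100100100000110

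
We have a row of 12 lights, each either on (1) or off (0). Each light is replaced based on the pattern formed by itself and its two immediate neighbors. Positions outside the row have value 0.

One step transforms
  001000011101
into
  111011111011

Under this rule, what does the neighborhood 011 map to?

1

At position 7 the neighborhood is 011; the next row has 1 there.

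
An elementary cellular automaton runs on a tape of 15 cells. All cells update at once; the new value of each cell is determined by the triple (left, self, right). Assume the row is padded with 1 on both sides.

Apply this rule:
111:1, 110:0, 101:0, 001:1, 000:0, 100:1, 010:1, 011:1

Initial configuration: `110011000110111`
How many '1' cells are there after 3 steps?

101110101100111
001100101011111
111011101011111
count of 1: 12

12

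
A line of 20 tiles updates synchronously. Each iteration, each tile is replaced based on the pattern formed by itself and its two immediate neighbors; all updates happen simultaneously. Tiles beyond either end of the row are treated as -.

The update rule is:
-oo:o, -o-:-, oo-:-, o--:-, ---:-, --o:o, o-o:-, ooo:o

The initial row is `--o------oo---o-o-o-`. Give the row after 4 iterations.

iteration 1: -o------oo---o------
iteration 2: o------oo---o-------
iteration 3: ------oo---o--------
iteration 4: -----oo---o---------

-----oo---o---------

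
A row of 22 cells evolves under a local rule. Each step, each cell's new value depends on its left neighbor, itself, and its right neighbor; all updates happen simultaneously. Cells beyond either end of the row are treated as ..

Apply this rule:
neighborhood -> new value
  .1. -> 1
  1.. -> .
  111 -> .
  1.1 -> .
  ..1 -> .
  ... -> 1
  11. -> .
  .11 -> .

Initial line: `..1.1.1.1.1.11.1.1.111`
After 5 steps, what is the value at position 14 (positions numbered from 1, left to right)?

.

1.1.1.1.1.1....1.1....
1.1.1.1.1.1.11.1.1.111
1.1.1.1.1.1....1.1....  (repeats step 1; period 2)
step 5: 1.1.1.1.1.1....1.1....
position 14 holds .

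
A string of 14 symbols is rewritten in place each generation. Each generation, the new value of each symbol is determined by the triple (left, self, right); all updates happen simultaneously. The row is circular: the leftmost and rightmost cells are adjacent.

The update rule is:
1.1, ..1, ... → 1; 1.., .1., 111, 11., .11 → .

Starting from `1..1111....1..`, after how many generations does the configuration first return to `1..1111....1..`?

28

generation 1: ..1.....111..1
generation 2: .1..1111....1.
generation 3: 1..1.....111..
generation 4: ..1..1111....1
generation 5: .1..1.....111.
generation 6: 1..1..1111....
generation 7: ..1..1.....111
generation 8: .1..1..1111...
generation 9: 1..1..1.....11
generation 10: ..1..1..1111..
generation 11: 11..1..1.....1
generation 12: ...1..1..1111.
generation 13: 111..1..1.....
generation 14: ....1..1..1111
generation 15: .111..1..1....
generation 16: 1....1..1..111
generation 17: ..111..1..1...
generation 18: 11....1..1..11
generation 19: ...111..1..1..
generation 20: 111....1..1..1
generation 21: ....111..1..1.
generation 22: 1111....1..1..
generation 23: .....111..1..1
generation 24: .1111....1..1.
generation 25: 1.....111..1..
generation 26: ..1111....1..1
generation 27: .1.....111..1.
generation 28: 1..1111....1..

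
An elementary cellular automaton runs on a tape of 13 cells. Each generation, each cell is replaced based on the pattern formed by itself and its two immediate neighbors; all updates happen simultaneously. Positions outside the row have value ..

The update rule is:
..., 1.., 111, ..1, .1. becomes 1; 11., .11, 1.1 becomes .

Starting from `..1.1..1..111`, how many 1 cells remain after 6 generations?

111.111111.1.
.1...1111..11
11111.11.11..
.111.......11
1.1.1111111..
1.1..11111.11
count of 1: 9

9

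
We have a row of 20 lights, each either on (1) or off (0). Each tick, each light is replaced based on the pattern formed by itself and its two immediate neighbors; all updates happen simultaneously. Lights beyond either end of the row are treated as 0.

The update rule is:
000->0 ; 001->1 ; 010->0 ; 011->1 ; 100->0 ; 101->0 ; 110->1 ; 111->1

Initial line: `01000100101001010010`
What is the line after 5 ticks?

10010000100001000000

10001001000010000100
00010010000100001000
00100100001000010000
01001000010000100000
10010000100001000000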